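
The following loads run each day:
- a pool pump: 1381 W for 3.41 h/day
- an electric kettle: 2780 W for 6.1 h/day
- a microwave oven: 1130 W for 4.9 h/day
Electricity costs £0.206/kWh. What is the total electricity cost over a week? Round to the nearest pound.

£39

pool pump: 1381 W × 3.41 h × 7 d = 32,964 Wh = 32.96 kWh
electric kettle: 2780 W × 6.1 h × 7 d = 118,706 Wh = 118.7 kWh
microwave oven: 1130 W × 4.9 h × 7 d = 38,759 Wh = 38.76 kWh
Total energy = 32.96 + 118.7 + 38.76 = 190.4 kWh
Cost = 190.4 kWh × £0.206 = £39.23 ≈ £39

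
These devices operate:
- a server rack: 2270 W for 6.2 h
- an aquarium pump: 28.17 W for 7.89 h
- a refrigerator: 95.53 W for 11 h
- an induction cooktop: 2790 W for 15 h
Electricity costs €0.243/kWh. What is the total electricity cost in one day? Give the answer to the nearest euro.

€14

server rack: 2270 W × 6.2 h = 14,074 Wh = 14.07 kWh
aquarium pump: 28.17 W × 7.89 h = 222 Wh = 0.2223 kWh
refrigerator: 95.53 W × 11 h = 1,051 Wh = 1.051 kWh
induction cooktop: 2790 W × 15 h = 41,850 Wh = 41.85 kWh
Total energy = 14.07 + 0.2223 + 1.051 + 41.85 = 57.2 kWh
Cost = 57.2 kWh × €0.243 = €13.90 ≈ €14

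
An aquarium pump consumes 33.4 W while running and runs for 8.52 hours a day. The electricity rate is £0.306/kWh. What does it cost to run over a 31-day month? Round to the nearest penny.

£2.70

Energy = 33.4 W × 8.52 h/day × 31 days = 8,822 Wh = 8.822 kWh
Cost = 8.822 kWh × £0.306/kWh = £2.70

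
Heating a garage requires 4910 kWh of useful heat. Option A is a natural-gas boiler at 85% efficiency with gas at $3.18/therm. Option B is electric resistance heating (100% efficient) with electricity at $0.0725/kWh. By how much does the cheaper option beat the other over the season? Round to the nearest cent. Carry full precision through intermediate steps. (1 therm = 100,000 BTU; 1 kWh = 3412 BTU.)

$270.78

Heat load = 4910 kWh × 3412 = 16,752,920 BTU
Gas: input = 16,752,920 / 0.85 = 19,709,318 BTU = 197.1 therm → 197.1 × $3.18 = $626.76
Electric: 16,752,920 BTU / 3412 = 4,910 kWh → × $0.0725 = $355.97
Difference = |$626.76 − $355.97| = $270.78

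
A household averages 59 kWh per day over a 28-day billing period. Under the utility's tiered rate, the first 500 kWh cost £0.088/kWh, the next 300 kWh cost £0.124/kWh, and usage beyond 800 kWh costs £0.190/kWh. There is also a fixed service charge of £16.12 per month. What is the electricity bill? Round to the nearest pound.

£259

Usage = 59 kWh/day × 28 days = 1652 kWh
First 500 kWh × £0.088 = £44.00
Next 300 kWh × £0.124 = £37.20
Remaining 852 kWh × £0.190 = £161.88
Energy charge = £243.08; + service £16.12 = £259.20 ≈ £259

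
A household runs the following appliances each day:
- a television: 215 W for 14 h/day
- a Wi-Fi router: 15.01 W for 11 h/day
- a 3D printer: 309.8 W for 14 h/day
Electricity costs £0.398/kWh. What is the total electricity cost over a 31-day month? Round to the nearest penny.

£92.69

television: 215 W × 14 h × 31 d = 93,310 Wh = 93.31 kWh
Wi-Fi router: 15.01 W × 11 h × 31 d = 5,118 Wh = 5.118 kWh
3D printer: 309.8 W × 14 h × 31 d = 134,453 Wh = 134.5 kWh
Total energy = 93.31 + 5.118 + 134.5 = 232.9 kWh
Cost = 232.9 kWh × £0.398 = £92.69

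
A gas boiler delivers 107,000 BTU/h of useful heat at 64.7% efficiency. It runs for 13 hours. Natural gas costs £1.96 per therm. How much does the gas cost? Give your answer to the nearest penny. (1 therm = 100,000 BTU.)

£42.14

Heat delivered = 107,000 BTU/h × 13 h = 1,391,000 BTU
Gas input = 1,391,000 / 0.647 = 2,149,923 BTU
= 2,149,923 / 100,000 = 21.5 therm
Cost = 21.5 × £1.96/therm = £42.14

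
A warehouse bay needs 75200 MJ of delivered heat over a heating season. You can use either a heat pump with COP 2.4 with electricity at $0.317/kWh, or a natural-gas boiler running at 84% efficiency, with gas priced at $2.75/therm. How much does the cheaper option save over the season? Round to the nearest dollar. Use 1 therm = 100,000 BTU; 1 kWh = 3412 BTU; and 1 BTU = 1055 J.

$426

Heat load = 75200 MJ = 75,200,000,000 J / 1055 = 71,279,621 BTU
Gas: input = 71,279,621 / 0.84 = 84,856,691 BTU = 848.6 therm → 848.6 × $2.75 = $2,333.56
Heat pump: 71,279,621 BTU / 3412 = 20,890 kWh heat; / 2.4 = 8,705 kWh in → × $0.317 = $2,759.33
Difference = |$2,333.56 − $2,759.33| = $425.78 ≈ $426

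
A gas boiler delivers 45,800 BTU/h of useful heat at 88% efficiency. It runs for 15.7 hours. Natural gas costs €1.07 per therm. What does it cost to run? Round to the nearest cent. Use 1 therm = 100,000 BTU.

Heat delivered = 45,800 BTU/h × 15.7 h = 719,060 BTU
Gas input = 719,060 / 0.88 = 817,114 BTU
= 817,114 / 100,000 = 8.171 therm
Cost = 8.171 × €1.07/therm = €8.74

€8.74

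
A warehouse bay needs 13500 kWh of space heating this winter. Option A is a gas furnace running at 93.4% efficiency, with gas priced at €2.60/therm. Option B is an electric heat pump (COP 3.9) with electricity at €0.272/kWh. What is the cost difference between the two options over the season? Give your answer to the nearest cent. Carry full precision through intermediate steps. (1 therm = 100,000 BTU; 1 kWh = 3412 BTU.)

€340.70

Heat load = 13500 kWh × 3412 = 46,062,000 BTU
Gas: input = 46,062,000 / 0.934 = 49,316,916 BTU = 493.2 therm → 493.2 × €2.60 = €1,282.24
Heat pump: 46,062,000 BTU / 3412 = 13,500 kWh heat; / 3.9 = 3,462 kWh in → × €0.272 = €941.54
Difference = |€1,282.24 − €941.54| = €340.70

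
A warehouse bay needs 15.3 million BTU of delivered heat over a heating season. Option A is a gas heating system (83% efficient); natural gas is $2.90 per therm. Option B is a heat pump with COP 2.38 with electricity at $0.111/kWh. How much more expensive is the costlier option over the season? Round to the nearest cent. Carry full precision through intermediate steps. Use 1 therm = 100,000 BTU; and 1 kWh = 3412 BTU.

Heat load = 15.3 × 10⁶ BTU = 15,300,000 BTU
Gas: input = 15,300,000 / 0.830 = 18,433,735 BTU = 184.3 therm → 184.3 × $2.90 = $534.58
Heat pump: 15,300,000 BTU / 3412 = 4,484 kWh heat; / 2.38 = 1,884 kWh in → × $0.111 = $209.14
Difference = |$534.58 − $209.14| = $325.44

$325.44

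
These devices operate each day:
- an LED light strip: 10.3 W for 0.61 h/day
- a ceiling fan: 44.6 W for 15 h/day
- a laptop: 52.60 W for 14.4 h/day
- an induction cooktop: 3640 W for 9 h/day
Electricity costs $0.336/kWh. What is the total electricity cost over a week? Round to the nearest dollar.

LED light strip: 10.3 W × 0.61 h × 7 d = 44 Wh = 0.04398 kWh
ceiling fan: 44.6 W × 15 h × 7 d = 4,683 Wh = 4.683 kWh
laptop: 52.60 W × 14.4 h × 7 d = 5,302 Wh = 5.302 kWh
induction cooktop: 3640 W × 9 h × 7 d = 229,320 Wh = 229.3 kWh
Total energy = 0.04398 + 4.683 + 5.302 + 229.3 = 239.3 kWh
Cost = 239.3 kWh × $0.336 = $80.42 ≈ $80

$80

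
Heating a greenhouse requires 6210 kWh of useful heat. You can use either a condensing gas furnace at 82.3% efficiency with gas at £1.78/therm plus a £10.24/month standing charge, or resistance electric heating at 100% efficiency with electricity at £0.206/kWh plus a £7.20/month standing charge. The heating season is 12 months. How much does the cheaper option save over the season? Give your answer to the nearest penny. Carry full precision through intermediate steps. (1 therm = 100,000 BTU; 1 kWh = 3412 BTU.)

Heat load = 6210 kWh × 3412 = 21,188,520 BTU
Gas: input = 21,188,520 / 0.823 = 25,745,468 BTU = 257.5 therm → 257.5 × £1.78 = £458.27; + 12 × £10.24 standing = £581.15
Electric: 21,188,520 BTU / 3412 = 6,210 kWh → × £0.206 = £1,279.26; + 12 × £7.20 standing = £1,365.66
Difference = |£581.15 − £1,365.66| = £784.51

£784.51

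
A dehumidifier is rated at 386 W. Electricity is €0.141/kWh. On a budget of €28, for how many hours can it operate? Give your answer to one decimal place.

Energy budget = €28 / €0.141 per kWh = 198.6 kWh = 198,582 Wh
Runtime = 198,582 Wh / 386 W = 514.5 h

514.5 h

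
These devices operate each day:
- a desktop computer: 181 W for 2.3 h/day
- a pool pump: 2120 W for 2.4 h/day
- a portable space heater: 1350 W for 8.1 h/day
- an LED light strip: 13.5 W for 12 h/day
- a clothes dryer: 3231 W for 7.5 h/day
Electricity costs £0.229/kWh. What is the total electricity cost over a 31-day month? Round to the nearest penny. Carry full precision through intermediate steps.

£289.88

desktop computer: 181 W × 2.3 h × 31 d = 12,905 Wh = 12.91 kWh
pool pump: 2120 W × 2.4 h × 31 d = 157,728 Wh = 157.7 kWh
portable space heater: 1350 W × 8.1 h × 31 d = 338,985 Wh = 339 kWh
LED light strip: 13.5 W × 12 h × 31 d = 5,022 Wh = 5.022 kWh
clothes dryer: 3231 W × 7.5 h × 31 d = 751,208 Wh = 751.2 kWh
Total energy = 12.91 + 157.7 + 339 + 5.022 + 751.2 = 1,266 kWh
Cost = 1,266 kWh × £0.229 = £289.88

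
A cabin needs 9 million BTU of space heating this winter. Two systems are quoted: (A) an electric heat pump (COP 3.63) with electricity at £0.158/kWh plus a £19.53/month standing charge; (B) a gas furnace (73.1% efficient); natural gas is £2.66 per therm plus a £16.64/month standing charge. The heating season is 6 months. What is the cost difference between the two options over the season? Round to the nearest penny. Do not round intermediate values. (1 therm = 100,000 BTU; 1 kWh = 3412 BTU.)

£195.35

Heat load = 9 × 10⁶ BTU = 9,000,000 BTU
Gas: input = 9,000,000 / 0.731 = 12,311,902 BTU = 123.1 therm → 123.1 × £2.66 = £327.50; + 6 × £16.64 standing = £427.34
Heat pump: 9,000,000 BTU / 3412 = 2,638 kWh heat; / 3.63 = 726.7 kWh in → × £0.158 = £114.81; + 6 × £19.53 standing = £231.99
Difference = |£427.34 − £231.99| = £195.35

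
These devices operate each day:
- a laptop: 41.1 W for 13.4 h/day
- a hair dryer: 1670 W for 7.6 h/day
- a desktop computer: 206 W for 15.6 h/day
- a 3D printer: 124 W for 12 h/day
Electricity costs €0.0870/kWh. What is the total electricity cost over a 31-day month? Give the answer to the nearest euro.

laptop: 41.1 W × 13.4 h × 31 d = 17,073 Wh = 17.07 kWh
hair dryer: 1670 W × 7.6 h × 31 d = 393,452 Wh = 393.5 kWh
desktop computer: 206 W × 15.6 h × 31 d = 99,622 Wh = 99.62 kWh
3D printer: 124 W × 12 h × 31 d = 46,128 Wh = 46.13 kWh
Total energy = 17.07 + 393.5 + 99.62 + 46.13 = 556.3 kWh
Cost = 556.3 kWh × €0.0870 = €48.40 ≈ €48

€48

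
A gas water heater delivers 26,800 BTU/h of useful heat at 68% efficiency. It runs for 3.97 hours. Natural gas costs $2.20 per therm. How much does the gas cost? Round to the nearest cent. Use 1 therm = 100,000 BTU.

$3.44

Heat delivered = 26,800 BTU/h × 3.97 h = 106,396 BTU
Gas input = 106,396 / 0.68 = 156,465 BTU
= 156,465 / 100,000 = 1.565 therm
Cost = 1.565 × $2.20/therm = $3.44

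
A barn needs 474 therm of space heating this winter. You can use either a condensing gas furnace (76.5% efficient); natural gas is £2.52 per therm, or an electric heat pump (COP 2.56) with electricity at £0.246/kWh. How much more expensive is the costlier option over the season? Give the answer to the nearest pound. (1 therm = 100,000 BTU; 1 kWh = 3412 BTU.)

£226

Heat load = 474 therm × 100,000 = 47,400,000 BTU
Gas: input = 47,400,000 / 0.765 = 61,960,784 BTU = 619.6 therm → 619.6 × £2.52 = £1,561.41
Heat pump: 47,400,000 BTU / 3412 = 13,890 kWh heat; / 2.56 = 5,427 kWh in → × £0.246 = £1,334.95
Difference = |£1,561.41 − £1,334.95| = £226.46 ≈ £226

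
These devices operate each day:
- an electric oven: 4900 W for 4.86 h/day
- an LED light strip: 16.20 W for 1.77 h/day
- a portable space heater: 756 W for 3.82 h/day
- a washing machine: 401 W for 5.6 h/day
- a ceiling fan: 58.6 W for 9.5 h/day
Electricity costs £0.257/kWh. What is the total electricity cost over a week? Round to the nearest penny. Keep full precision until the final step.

£53.13

electric oven: 4900 W × 4.86 h × 7 d = 166,698 Wh = 166.7 kWh
LED light strip: 16.20 W × 1.77 h × 7 d = 201 Wh = 0.2007 kWh
portable space heater: 756 W × 3.82 h × 7 d = 20,215 Wh = 20.22 kWh
washing machine: 401 W × 5.6 h × 7 d = 15,719 Wh = 15.72 kWh
ceiling fan: 58.6 W × 9.5 h × 7 d = 3,897 Wh = 3.897 kWh
Total energy = 166.7 + 0.2007 + 20.22 + 15.72 + 3.897 = 206.7 kWh
Cost = 206.7 kWh × £0.257 = £53.13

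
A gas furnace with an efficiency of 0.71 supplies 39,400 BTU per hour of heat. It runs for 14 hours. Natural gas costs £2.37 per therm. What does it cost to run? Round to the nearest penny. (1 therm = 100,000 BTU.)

Heat delivered = 39,400 BTU/h × 14 h = 551,600 BTU
Gas input = 551,600 / 0.71 = 776,901 BTU
= 776,901 / 100,000 = 7.769 therm
Cost = 7.769 × £2.37/therm = £18.41

£18.41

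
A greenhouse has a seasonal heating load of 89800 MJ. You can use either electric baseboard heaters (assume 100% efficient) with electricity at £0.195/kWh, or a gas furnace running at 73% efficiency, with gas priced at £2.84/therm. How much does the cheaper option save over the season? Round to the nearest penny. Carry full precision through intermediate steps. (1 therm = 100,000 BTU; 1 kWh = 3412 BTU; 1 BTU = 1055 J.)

£1553.17

Heat load = 89800 MJ = 89,800,000,000 J / 1055 = 85,118,483 BTU
Gas: input = 85,118,483 / 0.73 = 116,600,662 BTU = 1,166 therm → 1,166 × £2.84 = £3,311.46
Electric: 85,118,483 BTU / 3412 = 24,950 kWh → × £0.195 = £4,864.63
Difference = |£3,311.46 − £4,864.63| = £1,553.17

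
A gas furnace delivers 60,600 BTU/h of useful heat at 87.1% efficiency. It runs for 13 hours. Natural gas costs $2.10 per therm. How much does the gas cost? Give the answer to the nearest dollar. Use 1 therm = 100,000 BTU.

Heat delivered = 60,600 BTU/h × 13 h = 787,800 BTU
Gas input = 787,800 / 0.871 = 904,478 BTU
= 904,478 / 100,000 = 9.045 therm
Cost = 9.045 × $2.10/therm = $18.99 ≈ $19

$19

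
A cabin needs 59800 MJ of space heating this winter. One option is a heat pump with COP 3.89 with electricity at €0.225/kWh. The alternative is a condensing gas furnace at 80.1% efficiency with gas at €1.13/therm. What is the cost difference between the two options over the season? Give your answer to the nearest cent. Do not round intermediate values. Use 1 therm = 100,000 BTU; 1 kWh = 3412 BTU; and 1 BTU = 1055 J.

Heat load = 59800 MJ = 59,800,000,000 J / 1055 = 56,682,464 BTU
Gas: input = 56,682,464 / 0.801 = 70,764,625 BTU = 707.6 therm → 707.6 × €1.13 = €799.64
Heat pump: 56,682,464 BTU / 3412 = 16,610 kWh heat; / 3.89 = 4,271 kWh in → × €0.225 = €960.89
Difference = |€799.64 − €960.89| = €161.25

€161.25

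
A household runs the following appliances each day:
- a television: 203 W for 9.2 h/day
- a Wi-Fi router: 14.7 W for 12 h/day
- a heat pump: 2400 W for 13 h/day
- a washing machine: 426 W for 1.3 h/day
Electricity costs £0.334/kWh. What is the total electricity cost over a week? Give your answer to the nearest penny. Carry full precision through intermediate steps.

television: 203 W × 9.2 h × 7 d = 13,073 Wh = 13.07 kWh
Wi-Fi router: 14.7 W × 12 h × 7 d = 1,235 Wh = 1.235 kWh
heat pump: 2400 W × 13 h × 7 d = 218,400 Wh = 218.4 kWh
washing machine: 426 W × 1.3 h × 7 d = 3,877 Wh = 3.877 kWh
Total energy = 13.07 + 1.235 + 218.4 + 3.877 = 236.6 kWh
Cost = 236.6 kWh × £0.334 = £79.02

£79.02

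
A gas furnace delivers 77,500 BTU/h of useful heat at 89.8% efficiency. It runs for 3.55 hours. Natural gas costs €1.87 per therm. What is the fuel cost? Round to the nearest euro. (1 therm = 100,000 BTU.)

Heat delivered = 77,500 BTU/h × 3.55 h = 275,125 BTU
Gas input = 275,125 / 0.898 = 306,375 BTU
= 306,375 / 100,000 = 3.064 therm
Cost = 3.064 × €1.87/therm = €5.73 ≈ €6

€6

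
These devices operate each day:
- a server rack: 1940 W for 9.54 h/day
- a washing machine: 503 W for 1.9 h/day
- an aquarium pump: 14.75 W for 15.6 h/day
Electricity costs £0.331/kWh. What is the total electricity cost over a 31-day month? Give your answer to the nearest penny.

server rack: 1940 W × 9.54 h × 31 d = 573,736 Wh = 573.7 kWh
washing machine: 503 W × 1.9 h × 31 d = 29,627 Wh = 29.63 kWh
aquarium pump: 14.75 W × 15.6 h × 31 d = 7,133 Wh = 7.133 kWh
Total energy = 573.7 + 29.63 + 7.133 = 610.5 kWh
Cost = 610.5 kWh × £0.331 = £202.07

£202.07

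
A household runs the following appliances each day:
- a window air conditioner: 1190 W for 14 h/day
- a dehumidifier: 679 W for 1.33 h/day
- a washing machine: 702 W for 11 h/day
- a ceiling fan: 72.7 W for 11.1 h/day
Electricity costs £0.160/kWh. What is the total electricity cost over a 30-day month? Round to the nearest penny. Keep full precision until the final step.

window air conditioner: 1190 W × 14 h × 30 d = 499,800 Wh = 499.8 kWh
dehumidifier: 679 W × 1.33 h × 30 d = 27,092 Wh = 27.09 kWh
washing machine: 702 W × 11 h × 30 d = 231,660 Wh = 231.7 kWh
ceiling fan: 72.7 W × 11.1 h × 30 d = 24,209 Wh = 24.21 kWh
Total energy = 499.8 + 27.09 + 231.7 + 24.21 = 782.8 kWh
Cost = 782.8 kWh × £0.160 = £125.24

£125.24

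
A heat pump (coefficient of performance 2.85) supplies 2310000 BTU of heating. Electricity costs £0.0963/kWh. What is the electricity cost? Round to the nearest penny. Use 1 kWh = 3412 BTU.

Heat delivered = 2,310,000 BTU / 3412 = 677 kWh
Electrical input = 677 kWh / 2.85 = 237.6 kWh
Cost = 237.6 × £0.0963/kWh = £22.88

£22.88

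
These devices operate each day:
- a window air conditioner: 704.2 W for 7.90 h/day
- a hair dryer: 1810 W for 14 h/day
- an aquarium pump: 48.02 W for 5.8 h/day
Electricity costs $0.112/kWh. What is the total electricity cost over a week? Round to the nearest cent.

$24.45

window air conditioner: 704.2 W × 7.90 h × 7 d = 38,942 Wh = 38.94 kWh
hair dryer: 1810 W × 14 h × 7 d = 177,380 Wh = 177.4 kWh
aquarium pump: 48.02 W × 5.8 h × 7 d = 1,950 Wh = 1.95 kWh
Total energy = 38.94 + 177.4 + 1.95 = 218.3 kWh
Cost = 218.3 kWh × $0.112 = $24.45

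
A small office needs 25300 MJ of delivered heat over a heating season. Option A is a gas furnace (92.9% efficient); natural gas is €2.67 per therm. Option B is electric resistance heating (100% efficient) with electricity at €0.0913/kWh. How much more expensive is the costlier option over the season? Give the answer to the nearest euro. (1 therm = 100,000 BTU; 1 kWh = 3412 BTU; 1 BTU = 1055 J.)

€48

Heat load = 25300 MJ = 25,300,000,000 J / 1055 = 23,981,043 BTU
Gas: input = 23,981,043 / 0.929 = 25,813,824 BTU = 258.1 therm → 258.1 × €2.67 = €689.23
Electric: 23,981,043 BTU / 3412 = 7,028 kWh → × €0.0913 = €641.70
Difference = |€689.23 − €641.70| = €47.53 ≈ €48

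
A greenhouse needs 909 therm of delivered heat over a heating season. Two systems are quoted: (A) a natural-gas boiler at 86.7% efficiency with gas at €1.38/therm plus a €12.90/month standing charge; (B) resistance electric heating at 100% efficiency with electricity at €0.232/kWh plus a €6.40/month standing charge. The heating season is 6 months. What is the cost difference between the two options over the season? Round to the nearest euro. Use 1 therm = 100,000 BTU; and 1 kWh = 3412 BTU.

Heat load = 909 therm × 100,000 = 90,900,000 BTU
Gas: input = 90,900,000 / 0.867 = 104,844,291 BTU = 1,048 therm → 1,048 × €1.38 = €1,446.85; + 6 × €12.90 standing = €1,524.25
Electric: 90,900,000 BTU / 3412 = 26,640 kWh → × €0.232 = €6,180.77; + 6 × €6.40 standing = €6,219.17
Difference = |€1,524.25 − €6,219.17| = €4,694.92 ≈ €4695

€4695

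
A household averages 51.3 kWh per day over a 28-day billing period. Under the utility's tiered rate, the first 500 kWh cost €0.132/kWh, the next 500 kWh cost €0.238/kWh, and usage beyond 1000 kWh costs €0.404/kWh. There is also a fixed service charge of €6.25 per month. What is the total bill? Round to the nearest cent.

Usage = 51.3 kWh/day × 28 days = 1436.4 kWh
First 500 kWh × €0.132 = €66.00
Next 500 kWh × €0.238 = €119.00
Remaining 436.4 kWh × €0.404 = €176.31
Energy charge = €361.31; + service €6.25 = €367.56

€367.56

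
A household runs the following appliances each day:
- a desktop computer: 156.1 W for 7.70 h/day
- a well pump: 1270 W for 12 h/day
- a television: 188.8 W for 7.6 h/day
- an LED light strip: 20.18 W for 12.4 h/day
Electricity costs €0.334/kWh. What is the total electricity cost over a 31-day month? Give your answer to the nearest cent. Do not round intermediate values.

desktop computer: 156.1 W × 7.70 h × 31 d = 37,261 Wh = 37.26 kWh
well pump: 1270 W × 12 h × 31 d = 472,440 Wh = 472.4 kWh
television: 188.8 W × 7.6 h × 31 d = 44,481 Wh = 44.48 kWh
LED light strip: 20.18 W × 12.4 h × 31 d = 7,757 Wh = 7.757 kWh
Total energy = 37.26 + 472.4 + 44.48 + 7.757 = 561.9 kWh
Cost = 561.9 kWh × €0.334 = €187.69

€187.69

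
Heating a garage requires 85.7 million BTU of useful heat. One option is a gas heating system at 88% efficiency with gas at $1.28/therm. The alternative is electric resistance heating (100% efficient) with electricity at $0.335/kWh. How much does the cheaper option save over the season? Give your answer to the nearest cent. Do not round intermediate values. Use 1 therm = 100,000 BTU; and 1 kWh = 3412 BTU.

$7167.73

Heat load = 85.7 × 10⁶ BTU = 85,700,000 BTU
Gas: input = 85,700,000 / 0.88 = 97,386,364 BTU = 973.9 therm → 973.9 × $1.28 = $1,246.55
Electric: 85,700,000 BTU / 3412 = 25,120 kWh → × $0.335 = $8,414.27
Difference = |$1,246.55 − $8,414.27| = $7,167.73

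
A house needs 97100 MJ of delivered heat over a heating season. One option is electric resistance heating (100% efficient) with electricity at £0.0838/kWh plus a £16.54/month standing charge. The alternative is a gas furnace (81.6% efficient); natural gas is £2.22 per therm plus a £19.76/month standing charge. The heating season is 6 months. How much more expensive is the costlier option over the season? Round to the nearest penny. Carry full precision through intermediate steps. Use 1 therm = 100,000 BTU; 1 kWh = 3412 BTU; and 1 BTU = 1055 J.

£262.81

Heat load = 97100 MJ = 97,100,000,000 J / 1055 = 92,037,915 BTU
Gas: input = 92,037,915 / 0.816 = 112,791,562 BTU = 1,128 therm → 1,128 × £2.22 = £2,503.97; + 6 × £19.76 standing = £2,622.53
Electric: 92,037,915 BTU / 3412 = 26,970 kWh → × £0.0838 = £2,260.49; + 6 × £16.54 standing = £2,359.73
Difference = |£2,622.53 − £2,359.73| = £262.81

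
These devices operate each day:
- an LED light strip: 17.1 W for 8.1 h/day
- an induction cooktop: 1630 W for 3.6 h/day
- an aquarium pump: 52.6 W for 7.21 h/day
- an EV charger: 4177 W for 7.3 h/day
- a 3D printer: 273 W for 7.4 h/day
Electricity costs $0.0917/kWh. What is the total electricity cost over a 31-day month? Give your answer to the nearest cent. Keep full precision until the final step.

LED light strip: 17.1 W × 8.1 h × 31 d = 4,294 Wh = 4.294 kWh
induction cooktop: 1630 W × 3.6 h × 31 d = 181,908 Wh = 181.9 kWh
aquarium pump: 52.6 W × 7.21 h × 31 d = 11,757 Wh = 11.76 kWh
EV charger: 4177 W × 7.3 h × 31 d = 945,255 Wh = 945.3 kWh
3D printer: 273 W × 7.4 h × 31 d = 62,626 Wh = 62.63 kWh
Total energy = 4.294 + 181.9 + 11.76 + 945.3 + 62.63 = 1,206 kWh
Cost = 1,206 kWh × $0.0917 = $110.58

$110.58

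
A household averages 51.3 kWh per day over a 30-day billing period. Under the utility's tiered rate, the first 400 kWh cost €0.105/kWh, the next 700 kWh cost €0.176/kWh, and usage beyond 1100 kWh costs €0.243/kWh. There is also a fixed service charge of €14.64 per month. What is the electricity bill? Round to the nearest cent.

Usage = 51.3 kWh/day × 30 days = 1539 kWh
First 400 kWh × €0.105 = €42.00
Next 700 kWh × €0.176 = €123.20
Remaining 439 kWh × €0.243 = €106.68
Energy charge = €271.88; + service €14.64 = €286.52

€286.52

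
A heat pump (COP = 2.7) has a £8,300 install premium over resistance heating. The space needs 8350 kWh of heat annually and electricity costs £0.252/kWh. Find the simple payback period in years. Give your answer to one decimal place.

Resistance: 8350 kWh × £0.252 = £2,104.20/yr
Heat pump: 8350 / 2.7 = 3093 kWh in → × £0.252 = £779.33/yr
Annual savings = £1,324.87
Payback = £8,300 / £1,324.87 = 6.26 years

6.3 years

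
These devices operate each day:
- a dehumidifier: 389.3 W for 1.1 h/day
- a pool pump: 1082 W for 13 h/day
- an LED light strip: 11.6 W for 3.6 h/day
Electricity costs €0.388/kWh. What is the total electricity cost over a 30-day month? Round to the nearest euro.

dehumidifier: 389.3 W × 1.1 h × 30 d = 12,847 Wh = 12.85 kWh
pool pump: 1082 W × 13 h × 30 d = 421,980 Wh = 422 kWh
LED light strip: 11.6 W × 3.6 h × 30 d = 1,253 Wh = 1.253 kWh
Total energy = 12.85 + 422 + 1.253 = 436.1 kWh
Cost = 436.1 kWh × €0.388 = €169.20 ≈ €169

€169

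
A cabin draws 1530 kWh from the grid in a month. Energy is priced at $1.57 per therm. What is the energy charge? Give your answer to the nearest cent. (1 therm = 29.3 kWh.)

1530 kWh × (0.03413 therm/kWh) = 52.22 therm
Cost = 52.22 therm × $1.57/therm = $81.98

$81.98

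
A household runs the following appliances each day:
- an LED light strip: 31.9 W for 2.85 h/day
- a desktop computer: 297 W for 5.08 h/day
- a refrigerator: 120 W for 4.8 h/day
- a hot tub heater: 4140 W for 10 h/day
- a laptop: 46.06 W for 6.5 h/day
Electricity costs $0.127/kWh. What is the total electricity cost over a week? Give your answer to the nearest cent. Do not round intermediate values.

$39.00

LED light strip: 31.9 W × 2.85 h × 7 d = 636 Wh = 0.6364 kWh
desktop computer: 297 W × 5.08 h × 7 d = 10,561 Wh = 10.56 kWh
refrigerator: 120 W × 4.8 h × 7 d = 4,032 Wh = 4.032 kWh
hot tub heater: 4140 W × 10 h × 7 d = 289,800 Wh = 289.8 kWh
laptop: 46.06 W × 6.5 h × 7 d = 2,096 Wh = 2.096 kWh
Total energy = 0.6364 + 10.56 + 4.032 + 289.8 + 2.096 = 307.1 kWh
Cost = 307.1 kWh × $0.127 = $39.00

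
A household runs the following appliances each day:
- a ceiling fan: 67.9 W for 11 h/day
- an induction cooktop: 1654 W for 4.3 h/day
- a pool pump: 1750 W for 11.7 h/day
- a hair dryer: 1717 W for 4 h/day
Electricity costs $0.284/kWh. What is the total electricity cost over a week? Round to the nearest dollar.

ceiling fan: 67.9 W × 11 h × 7 d = 5,228 Wh = 5.228 kWh
induction cooktop: 1654 W × 4.3 h × 7 d = 49,785 Wh = 49.79 kWh
pool pump: 1750 W × 11.7 h × 7 d = 143,325 Wh = 143.3 kWh
hair dryer: 1717 W × 4 h × 7 d = 48,076 Wh = 48.08 kWh
Total energy = 5.228 + 49.79 + 143.3 + 48.08 = 246.4 kWh
Cost = 246.4 kWh × $0.284 = $69.98 ≈ $70

$70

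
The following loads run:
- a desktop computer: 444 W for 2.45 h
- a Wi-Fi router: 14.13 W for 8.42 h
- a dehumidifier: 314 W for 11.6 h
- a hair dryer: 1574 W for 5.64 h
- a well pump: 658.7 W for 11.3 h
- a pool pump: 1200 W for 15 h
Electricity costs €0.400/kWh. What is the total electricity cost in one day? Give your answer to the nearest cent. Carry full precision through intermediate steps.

desktop computer: 444 W × 2.45 h = 1,088 Wh = 1.088 kWh
Wi-Fi router: 14.13 W × 8.42 h = 119 Wh = 0.119 kWh
dehumidifier: 314 W × 11.6 h = 3,642 Wh = 3.642 kWh
hair dryer: 1574 W × 5.64 h = 8,877 Wh = 8.877 kWh
well pump: 658.7 W × 11.3 h = 7,443 Wh = 7.443 kWh
pool pump: 1200 W × 15 h = 18,000 Wh = 18 kWh
Total energy = 1.088 + 0.119 + 3.642 + 8.877 + 7.443 + 18 = 39.17 kWh
Cost = 39.17 kWh × €0.400 = €15.67

€15.67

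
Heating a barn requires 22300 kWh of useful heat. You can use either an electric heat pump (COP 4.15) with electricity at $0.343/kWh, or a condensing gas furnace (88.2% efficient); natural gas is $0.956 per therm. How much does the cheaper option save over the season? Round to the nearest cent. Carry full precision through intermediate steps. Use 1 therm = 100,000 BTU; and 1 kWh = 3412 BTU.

$1018.39

Heat load = 22300 kWh × 3412 = 76,087,600 BTU
Gas: input = 76,087,600 / 0.882 = 86,267,120 BTU = 862.7 therm → 862.7 × $0.956 = $824.71
Heat pump: 76,087,600 BTU / 3412 = 22,300 kWh heat; / 4.15 = 5,373 kWh in → × $0.343 = $1,843.11
Difference = |$824.71 − $1,843.11| = $1,018.39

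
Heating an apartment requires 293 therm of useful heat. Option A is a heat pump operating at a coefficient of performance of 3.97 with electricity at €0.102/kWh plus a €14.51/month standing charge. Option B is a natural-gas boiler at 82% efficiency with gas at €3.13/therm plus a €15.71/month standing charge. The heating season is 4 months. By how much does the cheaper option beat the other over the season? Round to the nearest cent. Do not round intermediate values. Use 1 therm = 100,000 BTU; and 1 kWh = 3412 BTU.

Heat load = 293 therm × 100,000 = 29,300,000 BTU
Gas: input = 29,300,000 / 0.82 = 35,731,707 BTU = 357.3 therm → 357.3 × €3.13 = €1,118.40; + 4 × €15.71 standing = €1,181.24
Heat pump: 29,300,000 BTU / 3412 = 8,587 kWh heat; / 3.97 = 2,163 kWh in → × €0.102 = €220.63; + 4 × €14.51 standing = €278.67
Difference = |€1,181.24 − €278.67| = €902.57

€902.57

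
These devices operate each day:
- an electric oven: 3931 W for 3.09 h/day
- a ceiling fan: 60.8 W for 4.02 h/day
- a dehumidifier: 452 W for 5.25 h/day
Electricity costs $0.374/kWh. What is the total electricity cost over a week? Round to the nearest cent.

electric oven: 3931 W × 3.09 h × 7 d = 85,028 Wh = 85.03 kWh
ceiling fan: 60.8 W × 4.02 h × 7 d = 1,711 Wh = 1.711 kWh
dehumidifier: 452 W × 5.25 h × 7 d = 16,611 Wh = 16.61 kWh
Total energy = 85.03 + 1.711 + 16.61 = 103.3 kWh
Cost = 103.3 kWh × $0.374 = $38.65

$38.65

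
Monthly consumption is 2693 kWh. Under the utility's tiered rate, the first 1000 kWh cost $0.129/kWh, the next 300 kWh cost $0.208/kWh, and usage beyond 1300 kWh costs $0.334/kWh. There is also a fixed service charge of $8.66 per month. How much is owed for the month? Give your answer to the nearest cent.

$665.32

First 1000 kWh × $0.129 = $129.00
Next 300 kWh × $0.208 = $62.40
Remaining 1393 kWh × $0.334 = $465.26
Energy charge = $656.66; + service $8.66 = $665.32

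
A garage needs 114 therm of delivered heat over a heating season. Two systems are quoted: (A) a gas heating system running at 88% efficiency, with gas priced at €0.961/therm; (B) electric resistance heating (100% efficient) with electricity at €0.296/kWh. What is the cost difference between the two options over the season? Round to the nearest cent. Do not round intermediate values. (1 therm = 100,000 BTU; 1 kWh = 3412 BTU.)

Heat load = 114 therm × 100,000 = 11,400,000 BTU
Gas: input = 11,400,000 / 0.88 = 12,954,545 BTU = 129.5 therm → 129.5 × €0.961 = €124.49
Electric: 11,400,000 BTU / 3412 = 3,341 kWh → × €0.296 = €988.98
Difference = |€124.49 − €988.98| = €864.49

€864.49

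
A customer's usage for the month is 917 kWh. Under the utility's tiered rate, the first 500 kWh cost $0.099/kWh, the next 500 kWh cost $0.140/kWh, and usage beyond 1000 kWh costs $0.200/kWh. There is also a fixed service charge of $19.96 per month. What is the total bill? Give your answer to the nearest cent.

$127.84

First 500 kWh × $0.099 = $49.50
Next 417 kWh × $0.140 = $58.38
Remaining tier: 0 kWh (not reached)
Energy charge = $107.88; + service $19.96 = $127.84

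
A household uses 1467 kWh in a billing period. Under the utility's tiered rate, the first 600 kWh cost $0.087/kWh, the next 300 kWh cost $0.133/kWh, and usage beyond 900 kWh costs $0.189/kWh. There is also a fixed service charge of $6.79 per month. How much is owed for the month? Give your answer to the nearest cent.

First 600 kWh × $0.087 = $52.20
Next 300 kWh × $0.133 = $39.90
Remaining 567 kWh × $0.189 = $107.16
Energy charge = $199.26; + service $6.79 = $206.05

$206.05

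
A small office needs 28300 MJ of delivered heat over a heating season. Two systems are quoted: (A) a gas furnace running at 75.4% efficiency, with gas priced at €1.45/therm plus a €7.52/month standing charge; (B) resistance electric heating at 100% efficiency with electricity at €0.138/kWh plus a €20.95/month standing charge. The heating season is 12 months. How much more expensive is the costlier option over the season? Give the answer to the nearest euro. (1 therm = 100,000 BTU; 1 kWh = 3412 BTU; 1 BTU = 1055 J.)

€730

Heat load = 28300 MJ = 28,300,000,000 J / 1055 = 26,824,645 BTU
Gas: input = 26,824,645 / 0.754 = 35,576,452 BTU = 355.8 therm → 355.8 × €1.45 = €515.86; + 12 × €7.52 standing = €606.10
Electric: 26,824,645 BTU / 3412 = 7,862 kWh → × €0.138 = €1,084.94; + 12 × €20.95 standing = €1,336.34
Difference = |€606.10 − €1,336.34| = €730.24 ≈ €730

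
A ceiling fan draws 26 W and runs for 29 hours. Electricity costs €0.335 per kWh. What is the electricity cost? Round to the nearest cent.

Energy = 26 W × 29 h = 754 Wh = 0.754 kWh
Cost = 0.754 kWh × €0.335/kWh = €0.25

€0.25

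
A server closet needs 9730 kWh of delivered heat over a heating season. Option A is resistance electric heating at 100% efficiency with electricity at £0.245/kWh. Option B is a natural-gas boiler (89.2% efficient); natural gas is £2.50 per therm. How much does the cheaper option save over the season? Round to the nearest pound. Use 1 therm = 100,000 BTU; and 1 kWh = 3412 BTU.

£1453

Heat load = 9730 kWh × 3412 = 33,198,760 BTU
Gas: input = 33,198,760 / 0.892 = 37,218,341 BTU = 372.2 therm → 372.2 × £2.50 = £930.46
Electric: 33,198,760 BTU / 3412 = 9,730 kWh → × £0.245 = £2,383.85
Difference = |£930.46 − £2,383.85| = £1,453.39 ≈ £1453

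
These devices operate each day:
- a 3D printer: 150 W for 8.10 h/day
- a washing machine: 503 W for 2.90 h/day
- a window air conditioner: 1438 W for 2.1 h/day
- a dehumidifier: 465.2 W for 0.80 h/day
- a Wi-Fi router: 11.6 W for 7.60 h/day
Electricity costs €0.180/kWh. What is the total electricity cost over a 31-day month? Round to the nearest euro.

€34

3D printer: 150 W × 8.10 h × 31 d = 37,665 Wh = 37.66 kWh
washing machine: 503 W × 2.90 h × 31 d = 45,220 Wh = 45.22 kWh
window air conditioner: 1438 W × 2.1 h × 31 d = 93,614 Wh = 93.61 kWh
dehumidifier: 465.2 W × 0.80 h × 31 d = 11,537 Wh = 11.54 kWh
Wi-Fi router: 11.6 W × 7.60 h × 31 d = 2,733 Wh = 2.733 kWh
Total energy = 37.66 + 45.22 + 93.61 + 11.54 + 2.733 = 190.8 kWh
Cost = 190.8 kWh × €0.180 = €34.34 ≈ €34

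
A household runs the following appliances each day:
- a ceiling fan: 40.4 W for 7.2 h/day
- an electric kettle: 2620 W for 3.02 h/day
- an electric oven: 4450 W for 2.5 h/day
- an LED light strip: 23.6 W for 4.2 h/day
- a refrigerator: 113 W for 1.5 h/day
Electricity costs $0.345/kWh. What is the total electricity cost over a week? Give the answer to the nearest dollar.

$47

ceiling fan: 40.4 W × 7.2 h × 7 d = 2,036 Wh = 2.036 kWh
electric kettle: 2620 W × 3.02 h × 7 d = 55,387 Wh = 55.39 kWh
electric oven: 4450 W × 2.5 h × 7 d = 77,875 Wh = 77.88 kWh
LED light strip: 23.6 W × 4.2 h × 7 d = 694 Wh = 0.6938 kWh
refrigerator: 113 W × 1.5 h × 7 d = 1,186 Wh = 1.187 kWh
Total energy = 2.036 + 55.39 + 77.88 + 0.6938 + 1.187 = 137.2 kWh
Cost = 137.2 kWh × $0.345 = $47.33 ≈ $47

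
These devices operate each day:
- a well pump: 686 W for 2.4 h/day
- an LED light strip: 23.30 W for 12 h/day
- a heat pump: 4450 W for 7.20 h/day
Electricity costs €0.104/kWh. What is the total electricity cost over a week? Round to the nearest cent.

well pump: 686 W × 2.4 h × 7 d = 11,525 Wh = 11.52 kWh
LED light strip: 23.30 W × 12 h × 7 d = 1,957 Wh = 1.957 kWh
heat pump: 4450 W × 7.20 h × 7 d = 224,280 Wh = 224.3 kWh
Total energy = 11.52 + 1.957 + 224.3 = 237.8 kWh
Cost = 237.8 kWh × €0.104 = €24.73

€24.73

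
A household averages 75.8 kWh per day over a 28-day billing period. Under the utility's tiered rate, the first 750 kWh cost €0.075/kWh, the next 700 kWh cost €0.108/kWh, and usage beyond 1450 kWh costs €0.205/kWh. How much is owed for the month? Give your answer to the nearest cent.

Usage = 75.8 kWh/day × 28 days = 2122.4 kWh
First 750 kWh × €0.075 = €56.25
Next 700 kWh × €0.108 = €75.60
Remaining 672.4 kWh × €0.205 = €137.84
Total = €269.69

€269.69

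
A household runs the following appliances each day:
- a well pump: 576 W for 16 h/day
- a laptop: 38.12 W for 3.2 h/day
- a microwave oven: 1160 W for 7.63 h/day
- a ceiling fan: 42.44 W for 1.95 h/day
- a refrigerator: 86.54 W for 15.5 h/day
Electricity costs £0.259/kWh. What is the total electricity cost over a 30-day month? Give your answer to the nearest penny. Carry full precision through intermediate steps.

well pump: 576 W × 16 h × 30 d = 276,480 Wh = 276.5 kWh
laptop: 38.12 W × 3.2 h × 30 d = 3,660 Wh = 3.66 kWh
microwave oven: 1160 W × 7.63 h × 30 d = 265,524 Wh = 265.5 kWh
ceiling fan: 42.44 W × 1.95 h × 30 d = 2,483 Wh = 2.483 kWh
refrigerator: 86.54 W × 15.5 h × 30 d = 40,241 Wh = 40.24 kWh
Total energy = 276.5 + 3.66 + 265.5 + 2.483 + 40.24 = 588.4 kWh
Cost = 588.4 kWh × £0.259 = £152.39

£152.39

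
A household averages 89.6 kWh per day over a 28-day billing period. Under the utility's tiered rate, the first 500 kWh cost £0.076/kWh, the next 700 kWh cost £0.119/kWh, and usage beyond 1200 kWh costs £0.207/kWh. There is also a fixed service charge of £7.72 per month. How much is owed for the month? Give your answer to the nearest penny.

Usage = 89.6 kWh/day × 28 days = 2508.8 kWh
First 500 kWh × £0.076 = £38.00
Next 700 kWh × £0.119 = £83.30
Remaining 1308.8 kWh × £0.207 = £270.92
Energy charge = £392.22; + service £7.72 = £399.94

£399.94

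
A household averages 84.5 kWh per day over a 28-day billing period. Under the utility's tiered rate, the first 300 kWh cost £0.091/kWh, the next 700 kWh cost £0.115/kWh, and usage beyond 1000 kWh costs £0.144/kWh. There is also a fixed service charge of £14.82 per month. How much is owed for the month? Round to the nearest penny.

Usage = 84.5 kWh/day × 28 days = 2366 kWh
First 300 kWh × £0.091 = £27.30
Next 700 kWh × £0.115 = £80.50
Remaining 1366 kWh × £0.144 = £196.70
Energy charge = £304.50; + service £14.82 = £319.32

£319.32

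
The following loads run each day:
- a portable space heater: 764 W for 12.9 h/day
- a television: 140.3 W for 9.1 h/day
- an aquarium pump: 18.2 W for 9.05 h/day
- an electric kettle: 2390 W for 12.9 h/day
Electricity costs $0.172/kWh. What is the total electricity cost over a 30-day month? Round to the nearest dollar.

portable space heater: 764 W × 12.9 h × 30 d = 295,668 Wh = 295.7 kWh
television: 140.3 W × 9.1 h × 30 d = 38,302 Wh = 38.3 kWh
aquarium pump: 18.2 W × 9.05 h × 30 d = 4,941 Wh = 4.941 kWh
electric kettle: 2390 W × 12.9 h × 30 d = 924,930 Wh = 924.9 kWh
Total energy = 295.7 + 38.3 + 4.941 + 924.9 = 1,264 kWh
Cost = 1,264 kWh × $0.172 = $217.38 ≈ $217

$217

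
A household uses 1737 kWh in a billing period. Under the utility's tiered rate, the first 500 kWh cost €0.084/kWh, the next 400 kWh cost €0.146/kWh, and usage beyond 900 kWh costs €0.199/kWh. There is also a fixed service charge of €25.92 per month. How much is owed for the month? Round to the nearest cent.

First 500 kWh × €0.084 = €42.00
Next 400 kWh × €0.146 = €58.40
Remaining 837 kWh × €0.199 = €166.56
Energy charge = €266.96; + service €25.92 = €292.88

€292.88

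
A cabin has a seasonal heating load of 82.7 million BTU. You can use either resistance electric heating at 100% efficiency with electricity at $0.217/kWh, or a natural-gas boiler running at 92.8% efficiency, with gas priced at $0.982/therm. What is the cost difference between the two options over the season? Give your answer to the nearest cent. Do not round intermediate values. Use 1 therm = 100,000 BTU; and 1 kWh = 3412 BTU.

Heat load = 82.7 × 10⁶ BTU = 82,700,000 BTU
Gas: input = 82,700,000 / 0.928 = 89,116,379 BTU = 891.2 therm → 891.2 × $0.982 = $875.12
Electric: 82,700,000 BTU / 3412 = 24,240 kWh → × $0.217 = $5,259.64
Difference = |$875.12 − $5,259.64| = $4,384.52

$4384.52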